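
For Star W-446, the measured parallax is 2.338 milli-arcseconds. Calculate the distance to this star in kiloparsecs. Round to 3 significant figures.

0.428 kpc

p = 2.338 milli-arcseconds = 0.002338 arcsec.
d = 1/p = 1/0.002338 = 427.72 pc.
= 0.42772 kpc.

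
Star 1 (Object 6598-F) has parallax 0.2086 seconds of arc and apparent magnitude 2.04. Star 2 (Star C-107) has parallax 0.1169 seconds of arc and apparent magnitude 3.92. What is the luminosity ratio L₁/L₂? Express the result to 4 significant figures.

L₁/L₂ = 1.774

d₁ = 1/p₁ = 1/0.2086″ = 4.7939 pc; d₂ = 1/p₂ = 1/0.1169″ = 8.5543 pc.
M₁ = m₁ − 5 log₁₀ d₁ + 5 = 2.04 − 3.4034 + 5 = 3.6366.
M₂ = 3.92 − 4.6609 + 5 = 4.2591.
L₁/L₂ = 10^(0.4(M₂ − M₁)) = 10^(0.4 × 0.6225) = 10^0.24900 = 1.7742.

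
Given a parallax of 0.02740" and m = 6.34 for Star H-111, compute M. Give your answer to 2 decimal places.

M = 3.53

d = 1/p = 1/0.02740″ = 36.496 pc.
m − M = 5 log₁₀(36.496) − 5 = 7.8112 − 5 = 2.8112.
M = m − (m − M) = 6.34 − 2.8112 = 3.53.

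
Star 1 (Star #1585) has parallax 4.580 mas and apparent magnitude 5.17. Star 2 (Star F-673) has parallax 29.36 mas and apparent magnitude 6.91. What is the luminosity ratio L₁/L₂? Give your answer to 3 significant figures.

d₁ = 1/p₁ = 1/0.004580″ = 218.34 pc; d₂ = 1/p₂ = 1/0.02936″ = 34.06 pc.
M₁ = m₁ − 5 log₁₀ d₁ + 5 = 5.17 − 11.6957 + 5 = -1.5257.
M₂ = 6.91 − 7.6612 + 5 = 4.2488.
L₁/L₂ = 10^(0.4(M₂ − M₁)) = 10^(0.4 × 5.7745) = 10^2.30980 = 204.08.

L₁/L₂ = 204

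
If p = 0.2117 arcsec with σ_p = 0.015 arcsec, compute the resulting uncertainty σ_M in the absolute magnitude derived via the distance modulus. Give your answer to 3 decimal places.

σ_M = 0.154 mag

M = m − 5 log₁₀ d + 5 = m + 5 log₁₀ p + 5, so ∂M/∂p = 5/(p ln 10).
σ_M = (5/ln 10) · (σ_p/p) = 2.1715 × 0.015/0.2117 = 2.1715 × 0.070855 = 0.15386.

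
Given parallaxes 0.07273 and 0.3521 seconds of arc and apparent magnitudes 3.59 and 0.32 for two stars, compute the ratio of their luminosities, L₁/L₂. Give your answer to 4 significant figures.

L₁/L₂ = 1.153

d₁ = 1/p₁ = 1/0.07273″ = 13.749 pc; d₂ = 1/p₂ = 1/0.3521″ = 2.8401 pc.
M₁ = m₁ − 5 log₁₀ d₁ + 5 = 3.59 − 5.6914 + 5 = 2.8986.
M₂ = 0.32 − 2.2667 + 5 = 3.0533.
L₁/L₂ = 10^(0.4(M₂ − M₁)) = 10^(0.4 × 0.1547) = 10^0.06188 = 1.1531.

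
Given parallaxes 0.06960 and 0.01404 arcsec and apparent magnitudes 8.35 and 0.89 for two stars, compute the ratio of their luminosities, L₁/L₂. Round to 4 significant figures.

L₁/L₂ = 4.222 × 10^-5

d₁ = 1/p₁ = 1/0.06960″ = 14.368 pc; d₂ = 1/p₂ = 1/0.01404″ = 71.225 pc.
M₁ = m₁ − 5 log₁₀ d₁ + 5 = 8.35 − 5.7870 + 5 = 7.5630.
M₂ = 0.89 − 9.2632 + 5 = -3.3732.
L₁/L₂ = 10^(0.4(M₂ − M₁)) = 10^(0.4 × (-10.9362)) = 10^(-4.37448) = 0.00004222.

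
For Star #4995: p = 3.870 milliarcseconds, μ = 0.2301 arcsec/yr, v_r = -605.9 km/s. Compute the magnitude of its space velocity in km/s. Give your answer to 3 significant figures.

668 km/s

d = 1/p = 1/0.003870″ = 258.4 pc.
v_t = 4.740 μ d = 4.740 × 0.2301 × 258.4 = 281.83 km/s.
v = √(v_r² + v_t²) = √((-605.9)² + 281.83²) = √446543 = 668.24 km/s.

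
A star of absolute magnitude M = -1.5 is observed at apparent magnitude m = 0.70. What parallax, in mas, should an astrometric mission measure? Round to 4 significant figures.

m − M = 0.70 − (-1.5) = 2.20.
d = 10^((m−M)/5 + 1) = 10^1.440 = 27.542 pc.
p = 1/d = 1/27.542 = 0.036308 arcsec = 36.308 mas.

36.31 mas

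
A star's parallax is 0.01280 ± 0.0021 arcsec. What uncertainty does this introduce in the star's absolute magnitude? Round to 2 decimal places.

M = m − 5 log₁₀ d + 5 = m + 5 log₁₀ p + 5, so ∂M/∂p = 5/(p ln 10).
σ_M = (5/ln 10) · (σ_p/p) = 2.1715 × 0.0021/0.01280 = 2.1715 × 0.16406 = 0.35626.

σ_M = 0.36 mag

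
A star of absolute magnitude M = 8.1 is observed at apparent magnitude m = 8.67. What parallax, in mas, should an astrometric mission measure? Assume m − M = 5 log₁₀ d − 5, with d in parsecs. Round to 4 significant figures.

76.91 mas

m − M = 8.67 − 8.1 = 0.57.
d = 10^((m−M)/5 + 1) = 10^1.114 = 13.002 pc.
p = 1/d = 1/13.002 = 0.076911 arcsec = 76.911 mas.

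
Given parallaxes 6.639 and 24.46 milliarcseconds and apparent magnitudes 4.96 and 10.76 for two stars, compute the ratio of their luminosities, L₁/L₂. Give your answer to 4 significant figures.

L₁/L₂ = 2836

d₁ = 1/p₁ = 1/0.006639″ = 150.63 pc; d₂ = 1/p₂ = 1/0.02446″ = 40.883 pc.
M₁ = m₁ − 5 log₁₀ d₁ + 5 = 4.96 − 10.8896 + 5 = -0.9296.
M₂ = 10.76 − 8.0577 + 5 = 7.7023.
L₁/L₂ = 10^(0.4(M₂ − M₁)) = 10^(0.4 × 8.6319) = 10^3.45276 = 2836.4.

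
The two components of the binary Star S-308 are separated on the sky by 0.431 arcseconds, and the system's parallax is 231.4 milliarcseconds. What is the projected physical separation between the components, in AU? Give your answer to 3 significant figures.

d = 1/p = 1/0.2314″ = 4.3215 pc.
At distance d (pc), an angle of θ arcsec spans θ·d AU: s = 0.431 × 4.3215 = 1.8626 AU.

1.86 AU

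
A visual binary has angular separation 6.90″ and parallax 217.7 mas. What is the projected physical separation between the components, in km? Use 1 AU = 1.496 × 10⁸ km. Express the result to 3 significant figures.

d = 1/p = 1/0.2177″ = 4.5935 pc.
At distance d (pc), an angle of θ arcsec spans θ·d AU: s = 6.90 × 4.5935 = 31.695 AU.
= 31.695 × 1.496 × 10⁸ km = 4.7416 × 10^9 km.

4.74 × 10^9 km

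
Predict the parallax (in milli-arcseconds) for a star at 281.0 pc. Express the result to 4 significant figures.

3.559 mas

p = 1/d = 1/281 = 0.0035587 arcsec.
= 0.0035587 × 1000 = 3.5587 mas.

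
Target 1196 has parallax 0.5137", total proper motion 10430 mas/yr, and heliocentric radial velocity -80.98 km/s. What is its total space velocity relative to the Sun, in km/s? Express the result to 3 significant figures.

d = 1/p = 1/0.5137″ = 1.9467 pc.
μ = 10430 mas/yr = 10.43 ″/yr.
v_t = 4.740 μ d = 4.740 × 10.43 × 1.9467 = 96.241 km/s.
v = √(v_r² + v_t²) = √((-80.98)² + 96.241²) = √15820.1 = 125.78 km/s.

126 km/s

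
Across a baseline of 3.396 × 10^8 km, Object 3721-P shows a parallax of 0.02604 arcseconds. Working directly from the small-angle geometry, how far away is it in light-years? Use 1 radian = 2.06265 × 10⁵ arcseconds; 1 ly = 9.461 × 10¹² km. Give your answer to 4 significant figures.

284.3 ly

θ = 0.02604″ = 0.02604/206265 = 1.2625 × 10^-7 rad.
d = B/θ = (3.396 × 10^8) / (1.2625 × 10^-7) = 2.6899 × 10^15 km = (2.6899 × 10^15) / (9.461 × 10^12) ly = 284.31 ly.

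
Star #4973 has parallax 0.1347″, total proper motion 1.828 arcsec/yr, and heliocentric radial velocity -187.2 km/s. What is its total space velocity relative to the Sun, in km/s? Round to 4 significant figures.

197.9 km/s

d = 1/p = 1/0.1347″ = 7.4239 pc.
v_t = 4.740 μ d = 4.740 × 1.828 × 7.4239 = 64.326 km/s.
v = √(v_r² + v_t²) = √((-187.2)² + 64.326²) = √39181.7 = 197.94 km/s.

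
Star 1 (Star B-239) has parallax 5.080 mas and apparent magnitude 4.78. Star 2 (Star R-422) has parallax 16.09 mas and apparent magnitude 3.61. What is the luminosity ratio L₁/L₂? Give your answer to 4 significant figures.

d₁ = 1/p₁ = 1/0.005080″ = 196.85 pc; d₂ = 1/p₂ = 1/0.01609″ = 62.15 pc.
M₁ = m₁ − 5 log₁₀ d₁ + 5 = 4.78 − 11.4707 + 5 = -1.6907.
M₂ = 3.61 − 8.9672 + 5 = -0.3572.
L₁/L₂ = 10^(0.4(M₂ − M₁)) = 10^(0.4 × 1.3335) = 10^0.53340 = 3.4151.

L₁/L₂ = 3.415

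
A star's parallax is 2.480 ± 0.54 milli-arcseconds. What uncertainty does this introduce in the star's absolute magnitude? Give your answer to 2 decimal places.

M = m − 5 log₁₀ d + 5 = m + 5 log₁₀ p + 5, so ∂M/∂p = 5/(p ln 10).
σ_M = (5/ln 10) · (σ_p/p) = 2.1715 × 0.54/2.480 = 2.1715 × 0.21774 = 0.47282.

σ_M = 0.47 mag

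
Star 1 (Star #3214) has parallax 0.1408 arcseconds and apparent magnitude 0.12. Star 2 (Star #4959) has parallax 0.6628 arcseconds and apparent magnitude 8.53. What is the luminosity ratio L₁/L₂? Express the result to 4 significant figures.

d₁ = 1/p₁ = 1/0.1408″ = 7.1023 pc; d₂ = 1/p₂ = 1/0.6628″ = 1.5088 pc.
M₁ = m₁ − 5 log₁₀ d₁ + 5 = 0.12 − 4.2570 + 5 = 0.8630.
M₂ = 8.53 − 0.8932 + 5 = 12.6368.
L₁/L₂ = 10^(0.4(M₂ − M₁)) = 10^(0.4 × 11.7738) = 10^4.70952 = 51229.

L₁/L₂ = 51230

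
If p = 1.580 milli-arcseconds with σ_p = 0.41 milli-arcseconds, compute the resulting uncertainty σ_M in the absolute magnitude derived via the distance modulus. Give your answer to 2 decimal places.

M = m − 5 log₁₀ d + 5 = m + 5 log₁₀ p + 5, so ∂M/∂p = 5/(p ln 10).
σ_M = (5/ln 10) · (σ_p/p) = 2.1715 × 0.41/1.580 = 2.1715 × 0.25949 = 0.56348.

σ_M = 0.56 mag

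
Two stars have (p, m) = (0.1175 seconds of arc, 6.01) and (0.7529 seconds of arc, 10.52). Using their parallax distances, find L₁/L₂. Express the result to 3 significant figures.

L₁/L₂ = 2610

d₁ = 1/p₁ = 1/0.1175″ = 8.5106 pc; d₂ = 1/p₂ = 1/0.7529″ = 1.3282 pc.
M₁ = m₁ − 5 log₁₀ d₁ + 5 = 6.01 − 4.6498 + 5 = 6.3602.
M₂ = 10.52 − 0.6163 + 5 = 14.9037.
L₁/L₂ = 10^(0.4(M₂ − M₁)) = 10^(0.4 × 8.5435) = 10^3.41740 = 2614.6.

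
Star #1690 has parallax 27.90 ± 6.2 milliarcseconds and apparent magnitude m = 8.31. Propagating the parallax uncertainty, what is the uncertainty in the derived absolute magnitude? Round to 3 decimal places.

M = m − 5 log₁₀ d + 5 = m + 5 log₁₀ p + 5, so ∂M/∂p = 5/(p ln 10).
σ_M = (5/ln 10) · (σ_p/p) = 2.1715 × 6.2/27.90 = 2.1715 × 0.22222 = 0.48255.

σ_M = 0.483 mag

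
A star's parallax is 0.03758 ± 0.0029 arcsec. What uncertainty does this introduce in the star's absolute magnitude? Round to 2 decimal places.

σ_M = 0.17 mag

M = m − 5 log₁₀ d + 5 = m + 5 log₁₀ p + 5, so ∂M/∂p = 5/(p ln 10).
σ_M = (5/ln 10) · (σ_p/p) = 2.1715 × 0.0029/0.03758 = 2.1715 × 0.077169 = 0.16757.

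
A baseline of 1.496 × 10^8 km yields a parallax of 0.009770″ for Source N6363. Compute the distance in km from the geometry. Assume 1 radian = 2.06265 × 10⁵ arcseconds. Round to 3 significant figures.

θ = 0.009770″ = 0.009770/206265 = 4.7366 × 10^-8 rad.
d = B/θ = (1.496 × 10^8) / (4.7366 × 10^-8) = 3.1584 × 10^15 km.

3.16 × 10^15 km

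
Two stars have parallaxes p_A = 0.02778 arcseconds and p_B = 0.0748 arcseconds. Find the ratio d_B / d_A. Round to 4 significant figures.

Since d = 1/p, d_B/d_A = p_A/p_B.
= 0.02778 / 0.0748 = 0.37139.

0.3714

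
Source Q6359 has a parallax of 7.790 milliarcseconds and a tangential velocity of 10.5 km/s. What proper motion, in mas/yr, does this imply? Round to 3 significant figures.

d = 1/p = 1/0.007790″ = 128.37 pc.
μ = v_t / (4.74 d) = 10.5 / (4.74 × 128.37) = 10.5 / 608.47 = 0.017256 ″/yr = 17.256 mas/yr.

17.3 mas/yr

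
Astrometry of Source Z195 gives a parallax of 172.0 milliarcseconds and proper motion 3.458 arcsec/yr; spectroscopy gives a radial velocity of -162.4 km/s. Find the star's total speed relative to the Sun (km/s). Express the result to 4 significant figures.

188.3 km/s

d = 1/p = 1/0.1720″ = 5.814 pc.
v_t = 4.740 μ d = 4.740 × 3.458 × 5.814 = 95.297 km/s.
v = √(v_r² + v_t²) = √((-162.4)² + 95.297²) = √35455.3 = 188.3 km/s.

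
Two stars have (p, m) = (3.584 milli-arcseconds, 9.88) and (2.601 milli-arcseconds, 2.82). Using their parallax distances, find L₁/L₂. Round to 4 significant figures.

d₁ = 1/p₁ = 1/0.003584″ = 279.02 pc; d₂ = 1/p₂ = 1/0.002601″ = 384.47 pc.
M₁ = m₁ − 5 log₁₀ d₁ + 5 = 9.88 − 12.2282 + 5 = 2.6518.
M₂ = 2.82 − 12.9243 + 5 = -5.1043.
L₁/L₂ = 10^(0.4(M₂ − M₁)) = 10^(0.4 × (-7.7561)) = 10^(-3.10244) = 0.00078988.

L₁/L₂ = 0.0007899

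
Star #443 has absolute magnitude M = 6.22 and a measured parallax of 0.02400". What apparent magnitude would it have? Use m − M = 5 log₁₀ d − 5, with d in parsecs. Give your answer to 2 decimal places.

m = 9.32

d = 1/p = 1/0.02400″ = 41.667 pc.
m − M = 5 log₁₀ d − 5 = 5 log₁₀(41.667) − 5 = 8.0990 − 5 = 3.0990.
m = M + (m − M) = 6.22 + 3.0990 = 9.32.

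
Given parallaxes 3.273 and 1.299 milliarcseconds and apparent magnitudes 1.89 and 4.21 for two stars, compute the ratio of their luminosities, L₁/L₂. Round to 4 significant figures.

L₁/L₂ = 1.335

d₁ = 1/p₁ = 1/0.003273″ = 305.53 pc; d₂ = 1/p₂ = 1/0.001299″ = 769.82 pc.
M₁ = m₁ − 5 log₁₀ d₁ + 5 = 1.89 − 12.4253 + 5 = -5.5353.
M₂ = 4.21 − 14.4319 + 5 = -5.2219.
L₁/L₂ = 10^(0.4(M₂ − M₁)) = 10^(0.4 × 0.3134) = 10^0.12536 = 1.3346.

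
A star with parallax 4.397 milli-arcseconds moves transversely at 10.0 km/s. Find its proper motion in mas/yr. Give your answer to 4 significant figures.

9.276 mas/yr

d = 1/p = 1/0.004397″ = 227.43 pc.
μ = v_t / (4.74 d) = 10.0 / (4.74 × 227.43) = 10.0 / 1078 = 0.0092764 ″/yr = 9.2764 mas/yr.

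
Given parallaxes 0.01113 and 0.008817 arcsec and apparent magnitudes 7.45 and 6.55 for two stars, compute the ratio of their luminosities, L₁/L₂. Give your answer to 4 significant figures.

L₁/L₂ = 0.2739

d₁ = 1/p₁ = 1/0.01113″ = 89.847 pc; d₂ = 1/p₂ = 1/0.008817″ = 113.42 pc.
M₁ = m₁ − 5 log₁₀ d₁ + 5 = 7.45 − 9.7675 + 5 = 2.6825.
M₂ = 6.55 − 10.2734 + 5 = 1.2766.
L₁/L₂ = 10^(0.4(M₂ − M₁)) = 10^(0.4 × (-1.4059)) = 10^(-0.56236) = 0.27393.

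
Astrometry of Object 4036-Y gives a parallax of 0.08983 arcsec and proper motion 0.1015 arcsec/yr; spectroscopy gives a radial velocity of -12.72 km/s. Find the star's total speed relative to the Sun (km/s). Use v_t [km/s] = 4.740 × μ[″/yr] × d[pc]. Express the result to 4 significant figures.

13.80 km/s

d = 1/p = 1/0.08983″ = 11.132 pc.
v_t = 4.740 μ d = 4.740 × 0.1015 × 11.132 = 5.3557 km/s.
v = √(v_r² + v_t²) = √((-12.72)² + 5.3557²) = √190.482 = 13.802 km/s.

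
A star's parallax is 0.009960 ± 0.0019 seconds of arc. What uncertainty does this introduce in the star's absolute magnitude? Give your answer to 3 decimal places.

M = m − 5 log₁₀ d + 5 = m + 5 log₁₀ p + 5, so ∂M/∂p = 5/(p ln 10).
σ_M = (5/ln 10) · (σ_p/p) = 2.1715 × 0.0019/0.009960 = 2.1715 × 0.19076 = 0.41424.

σ_M = 0.414 mag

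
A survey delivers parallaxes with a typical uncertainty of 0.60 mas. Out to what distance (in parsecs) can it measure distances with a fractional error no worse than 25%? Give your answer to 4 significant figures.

σ_d/d = σ_p/p, so the condition is σ_p/p ≤ 0.25, i.e. p ≥ σ_p/0.25.
p_min = 0.60/0.25 = 2.4 mas = 0.0024 arcsec.
d_max = 1/p_min = 1/0.0024 = 416.67 pc.

416.7 pc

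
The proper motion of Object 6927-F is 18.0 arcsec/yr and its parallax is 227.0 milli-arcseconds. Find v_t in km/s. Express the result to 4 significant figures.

d = 1/p = 1/0.2270″ = 4.4053 pc.
v_t = 4.74 × μ × d = 4.74 × 18.0 × 4.4053 = 375.86 km/s.

375.9 km/s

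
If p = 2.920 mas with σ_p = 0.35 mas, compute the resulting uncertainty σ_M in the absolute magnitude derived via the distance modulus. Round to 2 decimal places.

M = m − 5 log₁₀ d + 5 = m + 5 log₁₀ p + 5, so ∂M/∂p = 5/(p ln 10).
σ_M = (5/ln 10) · (σ_p/p) = 2.1715 × 0.35/2.920 = 2.1715 × 0.11986 = 0.26028.

σ_M = 0.26 mag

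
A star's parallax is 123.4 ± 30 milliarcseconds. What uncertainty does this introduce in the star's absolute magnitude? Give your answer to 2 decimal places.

σ_M = 0.53 mag

M = m − 5 log₁₀ d + 5 = m + 5 log₁₀ p + 5, so ∂M/∂p = 5/(p ln 10).
σ_M = (5/ln 10) · (σ_p/p) = 2.1715 × 30/123.4 = 2.1715 × 0.24311 = 0.52791.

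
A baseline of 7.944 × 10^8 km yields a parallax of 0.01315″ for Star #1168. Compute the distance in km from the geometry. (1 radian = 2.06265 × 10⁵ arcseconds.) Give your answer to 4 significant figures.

θ = 0.01315″ = 0.01315/206265 = 6.3753 × 10^-8 rad.
d = B/θ = (7.944 × 10^8) / (6.3753 × 10^-8) = 1.2461 × 10^16 km.

1.246 × 10^16 km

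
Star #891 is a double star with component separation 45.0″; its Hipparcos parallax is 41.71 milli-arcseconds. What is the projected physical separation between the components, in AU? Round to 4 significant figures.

1079 AU

d = 1/p = 1/0.04171″ = 23.975 pc.
At distance d (pc), an angle of θ arcsec spans θ·d AU: s = 45.0 × 23.975 = 1078.9 AU.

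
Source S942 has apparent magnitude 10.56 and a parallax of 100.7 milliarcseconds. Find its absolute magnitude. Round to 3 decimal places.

M = 10.575

d = 1/p = 1/0.1007″ = 9.9305 pc.
m − M = 5 log₁₀(9.9305) − 5 = 4.9849 − 5 = -0.0151.
M = m − (m − M) = 10.56 − (-0.0151) = 10.575.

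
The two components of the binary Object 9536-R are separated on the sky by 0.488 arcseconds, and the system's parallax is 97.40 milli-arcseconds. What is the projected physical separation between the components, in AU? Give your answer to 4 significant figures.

5.010 AU

d = 1/p = 1/0.09740″ = 10.267 pc.
At distance d (pc), an angle of θ arcsec spans θ·d AU: s = 0.488 × 10.267 = 5.0103 AU.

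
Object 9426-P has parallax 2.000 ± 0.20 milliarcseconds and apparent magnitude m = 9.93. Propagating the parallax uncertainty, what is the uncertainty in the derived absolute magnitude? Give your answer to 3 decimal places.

M = m − 5 log₁₀ d + 5 = m + 5 log₁₀ p + 5, so ∂M/∂p = 5/(p ln 10).
σ_M = (5/ln 10) · (σ_p/p) = 2.1715 × 0.20/2.000 = 2.1715 × 0.1 = 0.21715.

σ_M = 0.217 mag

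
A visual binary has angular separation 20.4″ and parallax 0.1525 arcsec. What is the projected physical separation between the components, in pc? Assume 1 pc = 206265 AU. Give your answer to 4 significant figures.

0.0006485 pc

d = 1/p = 1/0.1525″ = 6.5574 pc.
At distance d (pc), an angle of θ arcsec spans θ·d AU: s = 20.4 × 6.5574 = 133.77 AU.
= 133.77 / 206265 = 0.00064853 pc.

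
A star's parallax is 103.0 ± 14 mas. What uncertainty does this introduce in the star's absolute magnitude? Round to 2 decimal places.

σ_M = 0.30 mag

M = m − 5 log₁₀ d + 5 = m + 5 log₁₀ p + 5, so ∂M/∂p = 5/(p ln 10).
σ_M = (5/ln 10) · (σ_p/p) = 2.1715 × 14/103.0 = 2.1715 × 0.13592 = 0.29515.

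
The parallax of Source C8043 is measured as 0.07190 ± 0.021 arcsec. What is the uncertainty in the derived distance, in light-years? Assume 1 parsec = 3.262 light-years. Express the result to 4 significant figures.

d = 1/p, so σ_d = σ_p / p².
σ_d = 0.0210 / (0.07190)² = 0.0210 / 0.0051696 = 4.0622 pc = 4.0622 × 3.262 ly = 13.251 ly.

13.25 ly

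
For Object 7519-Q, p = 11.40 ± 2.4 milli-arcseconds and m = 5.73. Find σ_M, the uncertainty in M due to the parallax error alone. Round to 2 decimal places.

σ_M = 0.46 mag

M = m − 5 log₁₀ d + 5 = m + 5 log₁₀ p + 5, so ∂M/∂p = 5/(p ln 10).
σ_M = (5/ln 10) · (σ_p/p) = 2.1715 × 2.4/11.40 = 2.1715 × 0.21053 = 0.45717.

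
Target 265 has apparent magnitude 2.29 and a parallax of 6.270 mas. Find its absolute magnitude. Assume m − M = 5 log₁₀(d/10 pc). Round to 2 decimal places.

d = 1/p = 1/0.006270″ = 159.49 pc.
m − M = 5 log₁₀(159.49) − 5 = 11.0137 − 5 = 6.0137.
M = m − (m − M) = 2.29 − 6.0137 = -3.72.

M = -3.72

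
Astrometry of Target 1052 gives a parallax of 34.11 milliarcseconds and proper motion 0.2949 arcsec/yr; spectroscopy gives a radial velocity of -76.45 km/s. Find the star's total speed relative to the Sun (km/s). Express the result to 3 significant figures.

86.7 km/s

d = 1/p = 1/0.03411″ = 29.317 pc.
v_t = 4.740 μ d = 4.740 × 0.2949 × 29.317 = 40.98 km/s.
v = √(v_r² + v_t²) = √((-76.45)² + 40.98²) = √7523.96 = 86.741 km/s.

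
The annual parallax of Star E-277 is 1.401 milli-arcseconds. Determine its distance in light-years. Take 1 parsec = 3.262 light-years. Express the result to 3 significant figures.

2330 light years

p = 1.401 milli-arcseconds = 0.001401 arcsec.
d = 1/p = 1/0.001401 = 713.78 pc.
In light-years: 713.78 × 3.262 = 2328.4 ly.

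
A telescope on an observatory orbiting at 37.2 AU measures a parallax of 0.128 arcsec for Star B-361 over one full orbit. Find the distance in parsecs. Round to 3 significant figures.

With baseline B (in AU) and parallax p (in arcsec), d = B/p parsecs.
d = 37.2 / 0.128 = 290.63 pc.

291 pc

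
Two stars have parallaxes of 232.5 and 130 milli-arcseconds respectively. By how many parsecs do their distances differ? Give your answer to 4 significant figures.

3.391 pc

d_A = 1/0.2325″ = 4.3011 pc; d_B = 1/0.1300″ = 7.6923 pc.
|d_B − d_A| = |7.6923 − 4.3011| = 3.3912 pc.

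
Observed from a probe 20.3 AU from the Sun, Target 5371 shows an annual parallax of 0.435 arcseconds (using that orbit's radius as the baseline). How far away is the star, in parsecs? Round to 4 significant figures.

With baseline B (in AU) and parallax p (in arcsec), d = B/p parsecs.
d = 20.3 / 0.435 = 46.667 pc.

46.67 pc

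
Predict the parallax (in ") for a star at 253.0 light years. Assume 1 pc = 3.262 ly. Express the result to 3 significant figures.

d = 253.0 ly ÷ 3.262 = 77.56 pc.
p = 1/d = 1/77.56 = 0.012893 arcsec.

0.0129 "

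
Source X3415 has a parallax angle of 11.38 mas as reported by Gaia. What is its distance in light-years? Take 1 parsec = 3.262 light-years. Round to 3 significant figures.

p = 11.38 mas = 0.01138 arcsec.
d = 1/p = 1/0.01138 = 87.873 pc.
In light-years: 87.873 × 3.262 = 286.64 ly.

287 light years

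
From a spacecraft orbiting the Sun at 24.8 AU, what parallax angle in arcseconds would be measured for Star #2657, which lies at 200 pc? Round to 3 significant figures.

0.124 arcsec

p (arcsec) = B (AU) / d (pc).
p = 24.8 / 200 = 0.124 arcsec.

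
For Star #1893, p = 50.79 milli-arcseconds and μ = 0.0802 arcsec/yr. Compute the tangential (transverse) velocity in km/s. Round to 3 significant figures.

7.48 km/s

d = 1/p = 1/0.05079″ = 19.689 pc.
v_t = 4.74 × μ × d = 4.74 × 0.0802 × 19.689 = 7.4847 km/s.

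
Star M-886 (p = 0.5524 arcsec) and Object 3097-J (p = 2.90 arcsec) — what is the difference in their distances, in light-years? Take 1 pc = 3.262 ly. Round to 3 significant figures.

d_A = 1/0.5524″ = 1.8103 pc; d_B = 1/2.900″ = 0.34483 pc.
|d_B − d_A| = |0.34483 − 1.8103| = 1.4655 pc = 1.4655 × 3.262 ly = 4.7805 ly.

4.78 ly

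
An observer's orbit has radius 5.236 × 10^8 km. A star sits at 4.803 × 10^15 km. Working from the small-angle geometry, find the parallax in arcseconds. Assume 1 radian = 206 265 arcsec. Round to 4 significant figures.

0.02249 arcsec

θ ≈ B/d = (5.236 × 10^8) / (4.803 × 10^15) = 1.0902 × 10^-7 rad.
In arcseconds: 1.0902 × 10^-7 × 206265 = 0.022487″.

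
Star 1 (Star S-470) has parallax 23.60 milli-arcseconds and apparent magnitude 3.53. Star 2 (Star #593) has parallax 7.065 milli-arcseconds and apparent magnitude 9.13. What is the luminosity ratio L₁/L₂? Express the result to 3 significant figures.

L₁/L₂ = 15.6

d₁ = 1/p₁ = 1/0.02360″ = 42.373 pc; d₂ = 1/p₂ = 1/0.007065″ = 141.54 pc.
M₁ = m₁ − 5 log₁₀ d₁ + 5 = 3.53 − 8.1354 + 5 = 0.3946.
M₂ = 9.13 − 10.7544 + 5 = 3.3756.
L₁/L₂ = 10^(0.4(M₂ − M₁)) = 10^(0.4 × 2.9810) = 10^1.19240 = 15.574.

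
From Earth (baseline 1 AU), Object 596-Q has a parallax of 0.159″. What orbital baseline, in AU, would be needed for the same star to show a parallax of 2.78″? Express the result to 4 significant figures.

17.48 AU

Parallax scales linearly with baseline: p ∝ B, so B = p_target / p_Earth × 1 AU.
B = 2.78 / 0.159 = 17.484 AU.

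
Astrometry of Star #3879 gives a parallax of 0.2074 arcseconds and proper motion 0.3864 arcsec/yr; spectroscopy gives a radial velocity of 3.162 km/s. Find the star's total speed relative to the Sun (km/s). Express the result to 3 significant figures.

d = 1/p = 1/0.2074″ = 4.8216 pc.
v_t = 4.740 μ d = 4.740 × 0.3864 × 4.8216 = 8.8309 km/s.
v = √(v_r² + v_t²) = √(3.162² + 8.8309²) = √87.983 = 9.3799 km/s.

9.38 km/s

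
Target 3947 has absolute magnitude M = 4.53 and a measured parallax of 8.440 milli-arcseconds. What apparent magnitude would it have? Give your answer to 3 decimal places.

d = 1/p = 1/0.008440″ = 118.48 pc.
m − M = 5 log₁₀ d − 5 = 5 log₁₀(118.48) − 5 = 10.3682 − 5 = 5.3682.
m = M + (m − M) = 4.53 + 5.3682 = 9.898.

m = 9.898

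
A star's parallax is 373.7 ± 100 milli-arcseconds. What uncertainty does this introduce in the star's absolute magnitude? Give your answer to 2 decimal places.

σ_M = 0.58 mag

M = m − 5 log₁₀ d + 5 = m + 5 log₁₀ p + 5, so ∂M/∂p = 5/(p ln 10).
σ_M = (5/ln 10) · (σ_p/p) = 2.1715 × 100/373.7 = 2.1715 × 0.26759 = 0.58107.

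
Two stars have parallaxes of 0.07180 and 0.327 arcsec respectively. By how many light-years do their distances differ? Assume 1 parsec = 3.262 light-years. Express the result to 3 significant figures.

d_A = 1/0.07180″ = 13.928 pc; d_B = 1/0.3270″ = 3.0581 pc.
|d_B − d_A| = |3.0581 − 13.928| = 10.87 pc = 10.87 × 3.262 ly = 35.458 ly.

35.5 ly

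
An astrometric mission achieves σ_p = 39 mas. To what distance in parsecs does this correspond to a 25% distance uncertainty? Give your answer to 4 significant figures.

6.410 pc

σ_d/d = σ_p/p, so the condition is σ_p/p ≤ 0.25, i.e. p ≥ σ_p/0.25.
p_min = 39/0.25 = 156 mas = 0.156 arcsec.
d_max = 1/p_min = 1/0.156 = 6.4103 pc.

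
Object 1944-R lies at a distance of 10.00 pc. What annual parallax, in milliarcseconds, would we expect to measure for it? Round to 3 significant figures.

100 mas

p = 1/d = 1/10 = 0.1 arcsec.
= 0.1 × 1000 = 100 mas.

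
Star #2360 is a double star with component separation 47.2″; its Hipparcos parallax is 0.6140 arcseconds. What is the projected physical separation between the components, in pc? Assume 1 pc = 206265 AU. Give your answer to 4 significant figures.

0.0003727 pc

d = 1/p = 1/0.6140″ = 1.6287 pc.
At distance d (pc), an angle of θ arcsec spans θ·d AU: s = 47.2 × 1.6287 = 76.875 AU.
= 76.875 / 206265 = 0.00037270 pc.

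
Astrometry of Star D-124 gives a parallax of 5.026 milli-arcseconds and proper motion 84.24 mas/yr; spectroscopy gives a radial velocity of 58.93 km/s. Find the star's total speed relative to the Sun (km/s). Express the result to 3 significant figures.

98.9 km/s

d = 1/p = 1/0.005026″ = 198.97 pc.
μ = 84.24 mas/yr = 0.08424 ″/yr.
v_t = 4.740 μ d = 4.740 × 0.08424 × 198.97 = 79.448 km/s.
v = √(v_r² + v_t²) = √(58.93² + 79.448²) = √9784.73 = 98.918 km/s.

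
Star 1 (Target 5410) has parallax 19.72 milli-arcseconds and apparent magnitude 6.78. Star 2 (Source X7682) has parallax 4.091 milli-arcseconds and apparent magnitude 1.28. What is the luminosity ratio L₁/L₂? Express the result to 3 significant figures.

L₁/L₂ = 0.000272

d₁ = 1/p₁ = 1/0.01972″ = 50.71 pc; d₂ = 1/p₂ = 1/0.004091″ = 244.44 pc.
M₁ = m₁ − 5 log₁₀ d₁ + 5 = 6.78 − 8.5255 + 5 = 3.2545.
M₂ = 1.28 − 11.9409 + 5 = -5.6609.
L₁/L₂ = 10^(0.4(M₂ − M₁)) = 10^(0.4 × (-8.9154)) = 10^(-3.56616) = 0.00027154.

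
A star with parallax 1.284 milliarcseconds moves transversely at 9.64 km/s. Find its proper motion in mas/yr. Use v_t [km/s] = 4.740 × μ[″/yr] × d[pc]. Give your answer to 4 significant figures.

2.611 mas/yr

d = 1/p = 1/0.001284″ = 778.82 pc.
μ = v_t / (4.74 d) = 9.64 / (4.74 × 778.82) = 9.64 / 3691.6 = 0.0026113 ″/yr = 2.6113 mas/yr.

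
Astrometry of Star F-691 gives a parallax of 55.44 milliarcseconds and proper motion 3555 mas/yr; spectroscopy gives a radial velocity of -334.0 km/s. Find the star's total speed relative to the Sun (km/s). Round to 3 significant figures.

d = 1/p = 1/0.05544″ = 18.038 pc.
μ = 3555 mas/yr = 3.555 ″/yr.
v_t = 4.740 μ d = 4.740 × 3.555 × 18.038 = 303.95 km/s.
v = √(v_r² + v_t²) = √((-334.0)² + 303.95²) = √203942 = 451.6 km/s.

452 km/s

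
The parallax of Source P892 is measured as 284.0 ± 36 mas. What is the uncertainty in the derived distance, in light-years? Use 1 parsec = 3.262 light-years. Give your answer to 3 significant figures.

d = 1/p, so σ_d = σ_p / p².
σ_d = 0.0360 / (0.2840)² = 0.0360 / 0.080656 = 0.44634 pc = 0.44634 × 3.262 ly = 1.456 ly.

1.46 ly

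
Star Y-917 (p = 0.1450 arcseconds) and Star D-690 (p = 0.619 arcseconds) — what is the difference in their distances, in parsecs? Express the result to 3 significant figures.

5.28 pc

d_A = 1/0.1450″ = 6.8966 pc; d_B = 1/0.6190″ = 1.6155 pc.
|d_B − d_A| = |1.6155 − 6.8966| = 5.2811 pc.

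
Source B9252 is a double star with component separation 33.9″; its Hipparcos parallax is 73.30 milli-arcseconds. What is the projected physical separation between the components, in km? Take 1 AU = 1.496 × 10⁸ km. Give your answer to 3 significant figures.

6.92 × 10^10 km

d = 1/p = 1/0.07330″ = 13.643 pc.
At distance d (pc), an angle of θ arcsec spans θ·d AU: s = 33.9 × 13.643 = 462.5 AU.
= 462.5 × 1.496 × 10⁸ km = 6.9190 × 10^10 km.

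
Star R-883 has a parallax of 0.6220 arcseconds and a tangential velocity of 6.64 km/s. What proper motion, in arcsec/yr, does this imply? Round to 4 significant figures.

d = 1/p = 1/0.6220″ = 1.6077 pc.
μ = v_t / (4.74 d) = 6.64 / (4.74 × 1.6077) = 6.64 / 7.6205 = 0.87133 ″/yr.

0.8713 arcsec/yr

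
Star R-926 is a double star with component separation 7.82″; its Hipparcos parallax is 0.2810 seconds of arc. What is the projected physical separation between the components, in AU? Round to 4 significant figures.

27.83 AU

d = 1/p = 1/0.2810″ = 3.5587 pc.
At distance d (pc), an angle of θ arcsec spans θ·d AU: s = 7.82 × 3.5587 = 27.829 AU.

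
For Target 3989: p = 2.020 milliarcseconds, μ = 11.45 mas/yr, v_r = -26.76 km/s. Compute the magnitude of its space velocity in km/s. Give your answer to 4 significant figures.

37.92 km/s

d = 1/p = 1/0.002020″ = 495.05 pc.
μ = 11.45 mas/yr = 0.01145 ″/yr.
v_t = 4.740 μ d = 4.740 × 0.01145 × 495.05 = 26.868 km/s.
v = √(v_r² + v_t²) = √((-26.76)² + 26.868²) = √1437.99 = 37.921 km/s.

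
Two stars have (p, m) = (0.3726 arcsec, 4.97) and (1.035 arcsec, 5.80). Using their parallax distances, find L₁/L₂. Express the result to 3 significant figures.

d₁ = 1/p₁ = 1/0.3726″ = 2.6838 pc; d₂ = 1/p₂ = 1/1.035″ = 0.96618 pc.
M₁ = m₁ − 5 log₁₀ d₁ + 5 = 4.97 − 2.1438 + 5 = 7.8262.
M₂ = 5.80 − (-0.0747) + 5 = 10.8747.
L₁/L₂ = 10^(0.4(M₂ − M₁)) = 10^(0.4 × 3.0485) = 10^1.21940 = 16.573.

L₁/L₂ = 16.6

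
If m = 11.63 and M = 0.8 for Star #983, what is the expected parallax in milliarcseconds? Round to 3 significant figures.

m − M = 11.63 − 0.8 = 10.83.
d = 10^((m−M)/5 + 1) = 10^3.166 = 1465.5 pc.
p = 1/d = 1/1465.5 = 0.00068236 arcsec = 0.68236 mas.

0.682 mas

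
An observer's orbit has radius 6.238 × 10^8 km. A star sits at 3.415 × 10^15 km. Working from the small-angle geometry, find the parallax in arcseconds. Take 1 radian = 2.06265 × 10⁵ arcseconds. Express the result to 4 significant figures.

θ ≈ B/d = (6.238 × 10^8) / (3.415 × 10^15) = 1.8266 × 10^-7 rad.
In arcseconds: 1.8266 × 10^-7 × 206265 = 0.037676″.

0.03768 arcsec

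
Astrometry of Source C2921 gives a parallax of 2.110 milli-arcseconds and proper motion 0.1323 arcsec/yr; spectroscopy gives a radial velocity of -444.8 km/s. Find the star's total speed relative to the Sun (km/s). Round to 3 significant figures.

d = 1/p = 1/0.002110″ = 473.93 pc.
v_t = 4.740 μ d = 4.740 × 0.1323 × 473.93 = 297.2 km/s.
v = √(v_r² + v_t²) = √((-444.8)² + 297.2²) = √286175 = 534.95 km/s.

535 km/s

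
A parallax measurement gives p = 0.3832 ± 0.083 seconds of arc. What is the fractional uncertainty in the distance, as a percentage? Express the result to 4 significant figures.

21.66%

For d = 1/p, |σ_d/d| = |σ_p/p|.
σ_p/p = 0.083 / 0.3832 = 0.2166 = 21.66%.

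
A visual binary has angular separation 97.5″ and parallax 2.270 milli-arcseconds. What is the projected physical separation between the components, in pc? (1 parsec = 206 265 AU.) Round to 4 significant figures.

d = 1/p = 1/0.002270″ = 440.53 pc.
At distance d (pc), an angle of θ arcsec spans θ·d AU: s = 97.5 × 440.53 = 42952 AU.
= 42952 / 206265 = 0.20824 pc.

0.2082 pc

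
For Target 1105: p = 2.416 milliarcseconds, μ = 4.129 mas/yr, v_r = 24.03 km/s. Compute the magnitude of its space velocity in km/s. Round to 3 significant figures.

25.4 km/s

d = 1/p = 1/0.002416″ = 413.91 pc.
μ = 4.129 mas/yr = 0.004129 ″/yr.
v_t = 4.740 μ d = 4.740 × 0.004129 × 413.91 = 8.1008 km/s.
v = √(v_r² + v_t²) = √(24.03² + 8.1008²) = √643.064 = 25.359 km/s.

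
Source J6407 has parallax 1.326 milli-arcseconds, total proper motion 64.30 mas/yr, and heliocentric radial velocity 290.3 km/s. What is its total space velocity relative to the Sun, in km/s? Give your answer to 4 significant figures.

370.3 km/s

d = 1/p = 1/0.001326″ = 754.15 pc.
μ = 64.30 mas/yr = 0.06430 ″/yr.
v_t = 4.740 μ d = 4.740 × 0.06430 × 754.15 = 229.85 km/s.
v = √(v_r² + v_t²) = √(290.3² + 229.85²) = √137105 = 370.28 km/s.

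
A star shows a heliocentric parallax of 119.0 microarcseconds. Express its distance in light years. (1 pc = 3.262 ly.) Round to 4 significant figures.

27410 light years

p = 119.0 microarcseconds = 0.0001190 arcsec.
d = 1/p = 1/0.0001190 = 8403.4 pc.
In light-years: 8403.4 × 3.262 = 27412 ly.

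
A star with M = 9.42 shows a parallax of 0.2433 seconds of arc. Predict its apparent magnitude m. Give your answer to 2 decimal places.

d = 1/p = 1/0.2433″ = 4.1102 pc.
m − M = 5 log₁₀ d − 5 = 5 log₁₀(4.1102) − 5 = 3.0693 − 5 = -1.9307.
m = M + (m − M) = 9.42 + (-1.9307) = 7.49.

m = 7.49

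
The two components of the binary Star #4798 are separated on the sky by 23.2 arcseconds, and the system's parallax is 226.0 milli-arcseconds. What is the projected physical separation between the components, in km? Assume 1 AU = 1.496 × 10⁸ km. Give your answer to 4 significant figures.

d = 1/p = 1/0.2260″ = 4.4248 pc.
At distance d (pc), an angle of θ arcsec spans θ·d AU: s = 23.2 × 4.4248 = 102.66 AU.
= 102.66 × 1.496 × 10⁸ km = 1.5358 × 10^10 km.

1.536 × 10^10 km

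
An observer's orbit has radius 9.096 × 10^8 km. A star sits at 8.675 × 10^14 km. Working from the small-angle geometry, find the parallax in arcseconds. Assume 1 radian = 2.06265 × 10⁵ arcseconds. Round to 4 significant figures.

θ ≈ B/d = (9.096 × 10^8) / (8.675 × 10^14) = 1.0485 × 10^-6 rad.
In arcseconds: 1.0485 × 10^-6 × 206265 = 0.21627″.

0.2163 arcsec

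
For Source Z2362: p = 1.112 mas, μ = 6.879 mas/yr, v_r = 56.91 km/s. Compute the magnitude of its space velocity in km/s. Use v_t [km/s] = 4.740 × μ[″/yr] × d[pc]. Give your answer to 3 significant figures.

64.0 km/s

d = 1/p = 1/0.001112″ = 899.28 pc.
μ = 6.879 mas/yr = 0.006879 ″/yr.
v_t = 4.740 μ d = 4.740 × 0.006879 × 899.28 = 29.322 km/s.
v = √(v_r² + v_t²) = √(56.91² + 29.322²) = √4098.53 = 64.02 km/s.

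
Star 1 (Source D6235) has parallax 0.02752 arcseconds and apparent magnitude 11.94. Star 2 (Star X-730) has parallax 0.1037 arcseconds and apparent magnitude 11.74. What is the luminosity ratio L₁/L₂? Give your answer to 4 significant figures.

L₁/L₂ = 11.81

d₁ = 1/p₁ = 1/0.02752″ = 36.337 pc; d₂ = 1/p₂ = 1/0.1037″ = 9.6432 pc.
M₁ = m₁ − 5 log₁₀ d₁ + 5 = 11.94 − 7.8017 + 5 = 9.1383.
M₂ = 11.74 − 4.9211 + 5 = 11.8189.
L₁/L₂ = 10^(0.4(M₂ − M₁)) = 10^(0.4 × 2.6806) = 10^1.07224 = 11.81.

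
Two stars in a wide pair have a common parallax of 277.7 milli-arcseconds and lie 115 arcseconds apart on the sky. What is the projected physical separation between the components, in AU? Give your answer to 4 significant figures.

d = 1/p = 1/0.2777″ = 3.601 pc.
At distance d (pc), an angle of θ arcsec spans θ·d AU: s = 115 × 3.601 = 414.12 AU.

414.1 AU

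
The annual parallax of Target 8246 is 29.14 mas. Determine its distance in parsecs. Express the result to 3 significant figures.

p = 29.14 mas = 0.02914 arcsec.
d = 1/p = 1/0.02914 = 34.317 pc.

34.3 pc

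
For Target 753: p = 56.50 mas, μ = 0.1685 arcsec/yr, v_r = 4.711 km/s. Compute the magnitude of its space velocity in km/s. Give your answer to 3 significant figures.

d = 1/p = 1/0.05650″ = 17.699 pc.
v_t = 4.740 μ d = 4.740 × 0.1685 × 17.699 = 14.136 km/s.
v = √(v_r² + v_t²) = √(4.711² + 14.136²) = √222.02 = 14.9 km/s.

14.9 km/s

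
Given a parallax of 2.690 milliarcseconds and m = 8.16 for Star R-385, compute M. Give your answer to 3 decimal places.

M = 0.309

d = 1/p = 1/0.002690″ = 371.75 pc.
m − M = 5 log₁₀(371.75) − 5 = 12.8513 − 5 = 7.8513.
M = m − (m − M) = 8.16 − 7.8513 = 0.309.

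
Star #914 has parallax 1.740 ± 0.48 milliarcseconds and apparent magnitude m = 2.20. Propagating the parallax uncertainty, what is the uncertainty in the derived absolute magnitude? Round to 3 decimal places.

σ_M = 0.599 mag

M = m − 5 log₁₀ d + 5 = m + 5 log₁₀ p + 5, so ∂M/∂p = 5/(p ln 10).
σ_M = (5/ln 10) · (σ_p/p) = 2.1715 × 0.48/1.740 = 2.1715 × 0.27586 = 0.59903.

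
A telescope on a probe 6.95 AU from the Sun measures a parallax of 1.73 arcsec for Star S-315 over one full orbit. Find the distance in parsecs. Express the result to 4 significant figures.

With baseline B (in AU) and parallax p (in arcsec), d = B/p parsecs.
d = 6.95 / 1.73 = 4.0173 pc.

4.017 pc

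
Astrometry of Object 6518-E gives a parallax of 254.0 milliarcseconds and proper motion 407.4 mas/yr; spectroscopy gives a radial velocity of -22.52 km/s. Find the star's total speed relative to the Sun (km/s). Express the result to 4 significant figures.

23.77 km/s

d = 1/p = 1/0.2540″ = 3.937 pc.
μ = 407.4 mas/yr = 0.4074 ″/yr.
v_t = 4.740 μ d = 4.740 × 0.4074 × 3.937 = 7.6026 km/s.
v = √(v_r² + v_t²) = √((-22.52)² + 7.6026²) = √564.95 = 23.769 km/s.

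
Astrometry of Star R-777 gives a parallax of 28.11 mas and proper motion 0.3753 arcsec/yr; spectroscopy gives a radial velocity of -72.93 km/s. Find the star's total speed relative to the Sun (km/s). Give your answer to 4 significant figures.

96.56 km/s

d = 1/p = 1/0.02811″ = 35.575 pc.
v_t = 4.740 μ d = 4.740 × 0.3753 × 35.575 = 63.285 km/s.
v = √(v_r² + v_t²) = √((-72.93)² + 63.285²) = √9323.78 = 96.56 km/s.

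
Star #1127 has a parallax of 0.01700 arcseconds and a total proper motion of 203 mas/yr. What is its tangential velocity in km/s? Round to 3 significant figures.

d = 1/p = 1/0.01700″ = 58.824 pc.
μ = 203 mas/yr = 0.203 ″/yr.
v_t = 4.74 × μ × d = 4.74 × 0.203 × 58.824 = 56.602 km/s.

56.6 km/s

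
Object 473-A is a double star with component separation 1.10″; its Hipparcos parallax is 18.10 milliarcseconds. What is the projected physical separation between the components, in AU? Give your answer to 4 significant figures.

60.77 AU

d = 1/p = 1/0.01810″ = 55.249 pc.
At distance d (pc), an angle of θ arcsec spans θ·d AU: s = 1.10 × 55.249 = 60.774 AU.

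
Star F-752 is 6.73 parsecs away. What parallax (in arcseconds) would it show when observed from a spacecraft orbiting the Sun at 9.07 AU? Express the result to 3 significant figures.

p (arcsec) = B (AU) / d (pc).
p = 9.07 / 6.73 = 1.3477 arcsec.

1.35 arcsec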